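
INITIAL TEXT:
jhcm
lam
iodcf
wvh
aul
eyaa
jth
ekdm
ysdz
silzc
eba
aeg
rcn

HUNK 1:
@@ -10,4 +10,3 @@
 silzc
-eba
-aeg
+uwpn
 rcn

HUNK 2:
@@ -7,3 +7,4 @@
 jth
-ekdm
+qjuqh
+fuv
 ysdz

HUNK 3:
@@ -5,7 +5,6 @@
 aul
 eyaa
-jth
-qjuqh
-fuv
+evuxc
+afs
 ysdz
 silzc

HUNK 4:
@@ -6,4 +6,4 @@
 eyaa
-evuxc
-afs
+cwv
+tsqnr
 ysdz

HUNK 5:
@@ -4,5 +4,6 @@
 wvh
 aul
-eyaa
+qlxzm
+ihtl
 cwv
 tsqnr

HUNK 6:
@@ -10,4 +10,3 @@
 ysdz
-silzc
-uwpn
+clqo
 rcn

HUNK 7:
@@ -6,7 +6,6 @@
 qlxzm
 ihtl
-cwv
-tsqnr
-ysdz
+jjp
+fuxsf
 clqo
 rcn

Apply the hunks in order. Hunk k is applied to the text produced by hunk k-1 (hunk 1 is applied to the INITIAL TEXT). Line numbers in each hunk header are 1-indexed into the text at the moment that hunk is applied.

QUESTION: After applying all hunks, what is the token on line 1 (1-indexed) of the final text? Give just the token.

Answer: jhcm

Derivation:
Hunk 1: at line 10 remove [eba,aeg] add [uwpn] -> 12 lines: jhcm lam iodcf wvh aul eyaa jth ekdm ysdz silzc uwpn rcn
Hunk 2: at line 7 remove [ekdm] add [qjuqh,fuv] -> 13 lines: jhcm lam iodcf wvh aul eyaa jth qjuqh fuv ysdz silzc uwpn rcn
Hunk 3: at line 5 remove [jth,qjuqh,fuv] add [evuxc,afs] -> 12 lines: jhcm lam iodcf wvh aul eyaa evuxc afs ysdz silzc uwpn rcn
Hunk 4: at line 6 remove [evuxc,afs] add [cwv,tsqnr] -> 12 lines: jhcm lam iodcf wvh aul eyaa cwv tsqnr ysdz silzc uwpn rcn
Hunk 5: at line 4 remove [eyaa] add [qlxzm,ihtl] -> 13 lines: jhcm lam iodcf wvh aul qlxzm ihtl cwv tsqnr ysdz silzc uwpn rcn
Hunk 6: at line 10 remove [silzc,uwpn] add [clqo] -> 12 lines: jhcm lam iodcf wvh aul qlxzm ihtl cwv tsqnr ysdz clqo rcn
Hunk 7: at line 6 remove [cwv,tsqnr,ysdz] add [jjp,fuxsf] -> 11 lines: jhcm lam iodcf wvh aul qlxzm ihtl jjp fuxsf clqo rcn
Final line 1: jhcm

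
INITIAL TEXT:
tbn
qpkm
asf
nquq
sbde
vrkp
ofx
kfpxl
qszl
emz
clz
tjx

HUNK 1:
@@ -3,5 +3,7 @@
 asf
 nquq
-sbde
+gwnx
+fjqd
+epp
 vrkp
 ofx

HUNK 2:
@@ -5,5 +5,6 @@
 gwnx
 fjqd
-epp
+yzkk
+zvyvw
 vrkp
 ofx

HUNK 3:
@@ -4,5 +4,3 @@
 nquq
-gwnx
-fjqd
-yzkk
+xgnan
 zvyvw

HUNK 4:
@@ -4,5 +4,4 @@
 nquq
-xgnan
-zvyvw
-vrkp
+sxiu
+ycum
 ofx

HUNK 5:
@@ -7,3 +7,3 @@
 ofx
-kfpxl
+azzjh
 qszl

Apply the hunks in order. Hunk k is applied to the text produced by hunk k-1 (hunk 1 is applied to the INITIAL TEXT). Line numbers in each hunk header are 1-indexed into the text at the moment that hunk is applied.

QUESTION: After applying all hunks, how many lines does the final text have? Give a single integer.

Hunk 1: at line 3 remove [sbde] add [gwnx,fjqd,epp] -> 14 lines: tbn qpkm asf nquq gwnx fjqd epp vrkp ofx kfpxl qszl emz clz tjx
Hunk 2: at line 5 remove [epp] add [yzkk,zvyvw] -> 15 lines: tbn qpkm asf nquq gwnx fjqd yzkk zvyvw vrkp ofx kfpxl qszl emz clz tjx
Hunk 3: at line 4 remove [gwnx,fjqd,yzkk] add [xgnan] -> 13 lines: tbn qpkm asf nquq xgnan zvyvw vrkp ofx kfpxl qszl emz clz tjx
Hunk 4: at line 4 remove [xgnan,zvyvw,vrkp] add [sxiu,ycum] -> 12 lines: tbn qpkm asf nquq sxiu ycum ofx kfpxl qszl emz clz tjx
Hunk 5: at line 7 remove [kfpxl] add [azzjh] -> 12 lines: tbn qpkm asf nquq sxiu ycum ofx azzjh qszl emz clz tjx
Final line count: 12

Answer: 12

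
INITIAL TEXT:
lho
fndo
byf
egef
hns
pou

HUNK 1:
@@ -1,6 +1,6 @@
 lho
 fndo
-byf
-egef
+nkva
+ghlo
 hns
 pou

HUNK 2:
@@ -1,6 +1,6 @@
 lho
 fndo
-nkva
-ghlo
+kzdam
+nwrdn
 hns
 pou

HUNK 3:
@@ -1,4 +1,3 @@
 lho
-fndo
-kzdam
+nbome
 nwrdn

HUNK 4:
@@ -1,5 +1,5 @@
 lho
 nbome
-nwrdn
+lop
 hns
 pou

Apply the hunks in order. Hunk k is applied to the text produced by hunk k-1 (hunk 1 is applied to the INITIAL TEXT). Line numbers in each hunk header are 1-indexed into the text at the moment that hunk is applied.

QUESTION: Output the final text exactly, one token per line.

Hunk 1: at line 1 remove [byf,egef] add [nkva,ghlo] -> 6 lines: lho fndo nkva ghlo hns pou
Hunk 2: at line 1 remove [nkva,ghlo] add [kzdam,nwrdn] -> 6 lines: lho fndo kzdam nwrdn hns pou
Hunk 3: at line 1 remove [fndo,kzdam] add [nbome] -> 5 lines: lho nbome nwrdn hns pou
Hunk 4: at line 1 remove [nwrdn] add [lop] -> 5 lines: lho nbome lop hns pou

Answer: lho
nbome
lop
hns
pou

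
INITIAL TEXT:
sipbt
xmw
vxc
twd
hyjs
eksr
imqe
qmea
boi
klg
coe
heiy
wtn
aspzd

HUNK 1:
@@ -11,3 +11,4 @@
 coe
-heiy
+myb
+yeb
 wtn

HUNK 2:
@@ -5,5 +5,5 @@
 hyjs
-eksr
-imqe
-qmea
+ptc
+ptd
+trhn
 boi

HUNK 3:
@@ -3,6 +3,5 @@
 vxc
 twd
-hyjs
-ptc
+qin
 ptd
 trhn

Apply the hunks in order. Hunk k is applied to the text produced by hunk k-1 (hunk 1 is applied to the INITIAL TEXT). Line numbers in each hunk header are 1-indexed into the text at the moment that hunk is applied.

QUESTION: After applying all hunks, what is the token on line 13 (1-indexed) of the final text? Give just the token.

Hunk 1: at line 11 remove [heiy] add [myb,yeb] -> 15 lines: sipbt xmw vxc twd hyjs eksr imqe qmea boi klg coe myb yeb wtn aspzd
Hunk 2: at line 5 remove [eksr,imqe,qmea] add [ptc,ptd,trhn] -> 15 lines: sipbt xmw vxc twd hyjs ptc ptd trhn boi klg coe myb yeb wtn aspzd
Hunk 3: at line 3 remove [hyjs,ptc] add [qin] -> 14 lines: sipbt xmw vxc twd qin ptd trhn boi klg coe myb yeb wtn aspzd
Final line 13: wtn

Answer: wtn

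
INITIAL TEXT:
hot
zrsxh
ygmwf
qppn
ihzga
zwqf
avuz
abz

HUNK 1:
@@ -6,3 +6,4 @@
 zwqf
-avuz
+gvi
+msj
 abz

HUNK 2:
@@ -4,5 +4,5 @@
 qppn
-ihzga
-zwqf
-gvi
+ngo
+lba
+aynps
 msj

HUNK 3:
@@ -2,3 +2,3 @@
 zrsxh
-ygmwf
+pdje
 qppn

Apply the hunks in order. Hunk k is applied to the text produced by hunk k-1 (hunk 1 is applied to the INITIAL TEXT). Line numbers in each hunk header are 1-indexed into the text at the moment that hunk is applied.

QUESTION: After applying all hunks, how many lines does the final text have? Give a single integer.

Answer: 9

Derivation:
Hunk 1: at line 6 remove [avuz] add [gvi,msj] -> 9 lines: hot zrsxh ygmwf qppn ihzga zwqf gvi msj abz
Hunk 2: at line 4 remove [ihzga,zwqf,gvi] add [ngo,lba,aynps] -> 9 lines: hot zrsxh ygmwf qppn ngo lba aynps msj abz
Hunk 3: at line 2 remove [ygmwf] add [pdje] -> 9 lines: hot zrsxh pdje qppn ngo lba aynps msj abz
Final line count: 9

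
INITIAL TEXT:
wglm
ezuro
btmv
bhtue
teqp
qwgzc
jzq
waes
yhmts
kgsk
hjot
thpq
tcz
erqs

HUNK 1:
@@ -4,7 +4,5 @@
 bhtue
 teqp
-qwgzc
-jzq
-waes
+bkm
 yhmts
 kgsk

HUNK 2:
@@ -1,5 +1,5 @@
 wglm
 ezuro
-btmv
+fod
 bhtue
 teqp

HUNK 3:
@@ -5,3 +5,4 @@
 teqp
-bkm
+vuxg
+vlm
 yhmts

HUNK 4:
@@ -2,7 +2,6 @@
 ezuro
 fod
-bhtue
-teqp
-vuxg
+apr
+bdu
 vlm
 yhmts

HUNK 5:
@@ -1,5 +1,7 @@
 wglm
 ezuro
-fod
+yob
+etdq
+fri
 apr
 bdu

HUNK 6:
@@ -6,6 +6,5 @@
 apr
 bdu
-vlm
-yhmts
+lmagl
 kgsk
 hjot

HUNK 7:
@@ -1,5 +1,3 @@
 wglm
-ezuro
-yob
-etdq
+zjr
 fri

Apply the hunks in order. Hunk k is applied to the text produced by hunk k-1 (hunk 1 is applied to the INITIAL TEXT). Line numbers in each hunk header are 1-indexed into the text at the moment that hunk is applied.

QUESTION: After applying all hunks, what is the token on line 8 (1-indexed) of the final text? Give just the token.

Hunk 1: at line 4 remove [qwgzc,jzq,waes] add [bkm] -> 12 lines: wglm ezuro btmv bhtue teqp bkm yhmts kgsk hjot thpq tcz erqs
Hunk 2: at line 1 remove [btmv] add [fod] -> 12 lines: wglm ezuro fod bhtue teqp bkm yhmts kgsk hjot thpq tcz erqs
Hunk 3: at line 5 remove [bkm] add [vuxg,vlm] -> 13 lines: wglm ezuro fod bhtue teqp vuxg vlm yhmts kgsk hjot thpq tcz erqs
Hunk 4: at line 2 remove [bhtue,teqp,vuxg] add [apr,bdu] -> 12 lines: wglm ezuro fod apr bdu vlm yhmts kgsk hjot thpq tcz erqs
Hunk 5: at line 1 remove [fod] add [yob,etdq,fri] -> 14 lines: wglm ezuro yob etdq fri apr bdu vlm yhmts kgsk hjot thpq tcz erqs
Hunk 6: at line 6 remove [vlm,yhmts] add [lmagl] -> 13 lines: wglm ezuro yob etdq fri apr bdu lmagl kgsk hjot thpq tcz erqs
Hunk 7: at line 1 remove [ezuro,yob,etdq] add [zjr] -> 11 lines: wglm zjr fri apr bdu lmagl kgsk hjot thpq tcz erqs
Final line 8: hjot

Answer: hjot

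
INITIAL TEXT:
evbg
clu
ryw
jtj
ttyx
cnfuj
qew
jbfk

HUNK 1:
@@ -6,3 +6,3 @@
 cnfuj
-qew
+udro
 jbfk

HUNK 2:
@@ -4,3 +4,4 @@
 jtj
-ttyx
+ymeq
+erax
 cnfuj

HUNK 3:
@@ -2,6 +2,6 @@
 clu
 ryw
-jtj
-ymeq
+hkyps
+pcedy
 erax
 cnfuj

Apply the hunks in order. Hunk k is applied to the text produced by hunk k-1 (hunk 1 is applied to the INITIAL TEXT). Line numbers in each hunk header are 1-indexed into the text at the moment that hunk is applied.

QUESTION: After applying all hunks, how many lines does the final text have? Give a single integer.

Answer: 9

Derivation:
Hunk 1: at line 6 remove [qew] add [udro] -> 8 lines: evbg clu ryw jtj ttyx cnfuj udro jbfk
Hunk 2: at line 4 remove [ttyx] add [ymeq,erax] -> 9 lines: evbg clu ryw jtj ymeq erax cnfuj udro jbfk
Hunk 3: at line 2 remove [jtj,ymeq] add [hkyps,pcedy] -> 9 lines: evbg clu ryw hkyps pcedy erax cnfuj udro jbfk
Final line count: 9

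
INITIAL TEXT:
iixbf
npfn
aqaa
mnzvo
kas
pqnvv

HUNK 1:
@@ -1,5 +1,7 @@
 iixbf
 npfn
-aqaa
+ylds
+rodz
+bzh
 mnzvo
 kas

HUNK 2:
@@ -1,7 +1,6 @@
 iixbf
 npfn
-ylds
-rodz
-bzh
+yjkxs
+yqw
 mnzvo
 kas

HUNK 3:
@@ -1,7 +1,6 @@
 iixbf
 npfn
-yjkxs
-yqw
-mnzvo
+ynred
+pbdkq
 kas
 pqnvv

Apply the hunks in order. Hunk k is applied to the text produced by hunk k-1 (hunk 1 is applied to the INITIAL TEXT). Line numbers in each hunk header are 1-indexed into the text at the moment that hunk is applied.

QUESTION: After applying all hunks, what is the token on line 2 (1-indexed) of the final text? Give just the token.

Hunk 1: at line 1 remove [aqaa] add [ylds,rodz,bzh] -> 8 lines: iixbf npfn ylds rodz bzh mnzvo kas pqnvv
Hunk 2: at line 1 remove [ylds,rodz,bzh] add [yjkxs,yqw] -> 7 lines: iixbf npfn yjkxs yqw mnzvo kas pqnvv
Hunk 3: at line 1 remove [yjkxs,yqw,mnzvo] add [ynred,pbdkq] -> 6 lines: iixbf npfn ynred pbdkq kas pqnvv
Final line 2: npfn

Answer: npfn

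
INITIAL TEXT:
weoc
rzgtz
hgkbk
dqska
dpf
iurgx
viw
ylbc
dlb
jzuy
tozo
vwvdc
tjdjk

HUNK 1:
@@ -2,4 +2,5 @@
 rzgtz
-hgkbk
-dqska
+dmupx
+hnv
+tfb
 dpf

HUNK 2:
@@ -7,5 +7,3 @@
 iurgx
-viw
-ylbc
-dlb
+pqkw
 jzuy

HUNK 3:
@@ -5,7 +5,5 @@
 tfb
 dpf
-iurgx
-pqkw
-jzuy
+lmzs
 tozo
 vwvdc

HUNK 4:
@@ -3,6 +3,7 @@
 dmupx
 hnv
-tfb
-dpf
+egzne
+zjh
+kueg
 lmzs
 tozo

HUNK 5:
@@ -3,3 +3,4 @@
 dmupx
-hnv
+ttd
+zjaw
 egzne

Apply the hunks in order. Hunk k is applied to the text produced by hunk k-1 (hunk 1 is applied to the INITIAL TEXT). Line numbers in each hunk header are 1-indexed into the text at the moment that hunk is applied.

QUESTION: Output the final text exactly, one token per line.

Answer: weoc
rzgtz
dmupx
ttd
zjaw
egzne
zjh
kueg
lmzs
tozo
vwvdc
tjdjk

Derivation:
Hunk 1: at line 2 remove [hgkbk,dqska] add [dmupx,hnv,tfb] -> 14 lines: weoc rzgtz dmupx hnv tfb dpf iurgx viw ylbc dlb jzuy tozo vwvdc tjdjk
Hunk 2: at line 7 remove [viw,ylbc,dlb] add [pqkw] -> 12 lines: weoc rzgtz dmupx hnv tfb dpf iurgx pqkw jzuy tozo vwvdc tjdjk
Hunk 3: at line 5 remove [iurgx,pqkw,jzuy] add [lmzs] -> 10 lines: weoc rzgtz dmupx hnv tfb dpf lmzs tozo vwvdc tjdjk
Hunk 4: at line 3 remove [tfb,dpf] add [egzne,zjh,kueg] -> 11 lines: weoc rzgtz dmupx hnv egzne zjh kueg lmzs tozo vwvdc tjdjk
Hunk 5: at line 3 remove [hnv] add [ttd,zjaw] -> 12 lines: weoc rzgtz dmupx ttd zjaw egzne zjh kueg lmzs tozo vwvdc tjdjk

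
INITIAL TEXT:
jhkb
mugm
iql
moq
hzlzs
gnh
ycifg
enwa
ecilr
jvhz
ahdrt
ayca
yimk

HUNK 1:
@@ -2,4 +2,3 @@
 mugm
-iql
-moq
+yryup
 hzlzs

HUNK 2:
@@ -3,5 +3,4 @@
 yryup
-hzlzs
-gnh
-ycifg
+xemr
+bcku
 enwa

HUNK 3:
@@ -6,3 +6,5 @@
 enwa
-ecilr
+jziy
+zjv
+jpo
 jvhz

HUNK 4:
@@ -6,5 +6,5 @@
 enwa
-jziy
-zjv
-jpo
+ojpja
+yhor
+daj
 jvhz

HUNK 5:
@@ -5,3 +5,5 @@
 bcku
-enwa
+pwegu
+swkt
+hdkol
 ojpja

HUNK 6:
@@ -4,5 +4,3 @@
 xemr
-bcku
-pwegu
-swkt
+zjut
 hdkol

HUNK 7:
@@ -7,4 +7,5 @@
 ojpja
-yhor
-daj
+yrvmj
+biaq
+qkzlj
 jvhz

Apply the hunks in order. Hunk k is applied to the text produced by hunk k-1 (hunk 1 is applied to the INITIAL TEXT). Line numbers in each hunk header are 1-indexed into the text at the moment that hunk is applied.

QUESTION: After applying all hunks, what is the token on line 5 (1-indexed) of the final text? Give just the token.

Hunk 1: at line 2 remove [iql,moq] add [yryup] -> 12 lines: jhkb mugm yryup hzlzs gnh ycifg enwa ecilr jvhz ahdrt ayca yimk
Hunk 2: at line 3 remove [hzlzs,gnh,ycifg] add [xemr,bcku] -> 11 lines: jhkb mugm yryup xemr bcku enwa ecilr jvhz ahdrt ayca yimk
Hunk 3: at line 6 remove [ecilr] add [jziy,zjv,jpo] -> 13 lines: jhkb mugm yryup xemr bcku enwa jziy zjv jpo jvhz ahdrt ayca yimk
Hunk 4: at line 6 remove [jziy,zjv,jpo] add [ojpja,yhor,daj] -> 13 lines: jhkb mugm yryup xemr bcku enwa ojpja yhor daj jvhz ahdrt ayca yimk
Hunk 5: at line 5 remove [enwa] add [pwegu,swkt,hdkol] -> 15 lines: jhkb mugm yryup xemr bcku pwegu swkt hdkol ojpja yhor daj jvhz ahdrt ayca yimk
Hunk 6: at line 4 remove [bcku,pwegu,swkt] add [zjut] -> 13 lines: jhkb mugm yryup xemr zjut hdkol ojpja yhor daj jvhz ahdrt ayca yimk
Hunk 7: at line 7 remove [yhor,daj] add [yrvmj,biaq,qkzlj] -> 14 lines: jhkb mugm yryup xemr zjut hdkol ojpja yrvmj biaq qkzlj jvhz ahdrt ayca yimk
Final line 5: zjut

Answer: zjut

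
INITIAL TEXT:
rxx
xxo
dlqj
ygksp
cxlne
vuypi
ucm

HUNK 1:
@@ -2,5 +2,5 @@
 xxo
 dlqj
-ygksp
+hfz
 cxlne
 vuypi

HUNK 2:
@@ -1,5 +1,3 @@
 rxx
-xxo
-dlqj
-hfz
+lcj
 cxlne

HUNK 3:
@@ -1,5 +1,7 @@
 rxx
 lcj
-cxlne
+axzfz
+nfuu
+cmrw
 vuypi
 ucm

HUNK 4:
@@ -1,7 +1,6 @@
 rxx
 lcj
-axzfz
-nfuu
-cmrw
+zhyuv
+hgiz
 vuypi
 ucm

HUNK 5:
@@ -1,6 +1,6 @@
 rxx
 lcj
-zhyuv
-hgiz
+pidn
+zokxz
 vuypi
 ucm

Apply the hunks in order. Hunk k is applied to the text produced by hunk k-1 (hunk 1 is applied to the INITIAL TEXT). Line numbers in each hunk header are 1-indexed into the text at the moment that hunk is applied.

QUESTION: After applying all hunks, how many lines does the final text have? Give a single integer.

Hunk 1: at line 2 remove [ygksp] add [hfz] -> 7 lines: rxx xxo dlqj hfz cxlne vuypi ucm
Hunk 2: at line 1 remove [xxo,dlqj,hfz] add [lcj] -> 5 lines: rxx lcj cxlne vuypi ucm
Hunk 3: at line 1 remove [cxlne] add [axzfz,nfuu,cmrw] -> 7 lines: rxx lcj axzfz nfuu cmrw vuypi ucm
Hunk 4: at line 1 remove [axzfz,nfuu,cmrw] add [zhyuv,hgiz] -> 6 lines: rxx lcj zhyuv hgiz vuypi ucm
Hunk 5: at line 1 remove [zhyuv,hgiz] add [pidn,zokxz] -> 6 lines: rxx lcj pidn zokxz vuypi ucm
Final line count: 6

Answer: 6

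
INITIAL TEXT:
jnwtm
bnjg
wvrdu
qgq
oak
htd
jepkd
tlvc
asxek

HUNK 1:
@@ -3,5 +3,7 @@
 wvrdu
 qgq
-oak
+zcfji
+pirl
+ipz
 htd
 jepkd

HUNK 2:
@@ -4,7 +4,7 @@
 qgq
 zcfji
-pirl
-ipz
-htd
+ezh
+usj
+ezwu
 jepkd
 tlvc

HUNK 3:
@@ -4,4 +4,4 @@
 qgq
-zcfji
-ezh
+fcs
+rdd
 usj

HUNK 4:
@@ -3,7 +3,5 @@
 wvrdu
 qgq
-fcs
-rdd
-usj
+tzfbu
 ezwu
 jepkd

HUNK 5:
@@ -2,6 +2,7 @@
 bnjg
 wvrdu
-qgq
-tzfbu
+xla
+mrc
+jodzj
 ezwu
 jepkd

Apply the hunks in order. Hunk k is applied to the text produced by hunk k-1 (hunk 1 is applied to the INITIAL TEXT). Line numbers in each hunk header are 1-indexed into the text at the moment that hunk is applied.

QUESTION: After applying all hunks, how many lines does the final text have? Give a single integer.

Hunk 1: at line 3 remove [oak] add [zcfji,pirl,ipz] -> 11 lines: jnwtm bnjg wvrdu qgq zcfji pirl ipz htd jepkd tlvc asxek
Hunk 2: at line 4 remove [pirl,ipz,htd] add [ezh,usj,ezwu] -> 11 lines: jnwtm bnjg wvrdu qgq zcfji ezh usj ezwu jepkd tlvc asxek
Hunk 3: at line 4 remove [zcfji,ezh] add [fcs,rdd] -> 11 lines: jnwtm bnjg wvrdu qgq fcs rdd usj ezwu jepkd tlvc asxek
Hunk 4: at line 3 remove [fcs,rdd,usj] add [tzfbu] -> 9 lines: jnwtm bnjg wvrdu qgq tzfbu ezwu jepkd tlvc asxek
Hunk 5: at line 2 remove [qgq,tzfbu] add [xla,mrc,jodzj] -> 10 lines: jnwtm bnjg wvrdu xla mrc jodzj ezwu jepkd tlvc asxek
Final line count: 10

Answer: 10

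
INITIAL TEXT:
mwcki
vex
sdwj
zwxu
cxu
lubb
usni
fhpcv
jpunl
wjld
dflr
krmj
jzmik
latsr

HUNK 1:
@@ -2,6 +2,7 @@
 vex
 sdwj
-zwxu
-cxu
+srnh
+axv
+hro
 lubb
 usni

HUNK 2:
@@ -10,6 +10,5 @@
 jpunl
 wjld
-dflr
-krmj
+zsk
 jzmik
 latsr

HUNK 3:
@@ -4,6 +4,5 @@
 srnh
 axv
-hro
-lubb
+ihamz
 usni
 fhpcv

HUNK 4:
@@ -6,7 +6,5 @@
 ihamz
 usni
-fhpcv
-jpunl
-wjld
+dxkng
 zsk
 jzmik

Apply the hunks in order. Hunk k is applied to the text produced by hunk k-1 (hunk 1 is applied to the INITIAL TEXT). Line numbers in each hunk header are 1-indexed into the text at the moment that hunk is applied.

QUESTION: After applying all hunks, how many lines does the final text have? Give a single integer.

Answer: 11

Derivation:
Hunk 1: at line 2 remove [zwxu,cxu] add [srnh,axv,hro] -> 15 lines: mwcki vex sdwj srnh axv hro lubb usni fhpcv jpunl wjld dflr krmj jzmik latsr
Hunk 2: at line 10 remove [dflr,krmj] add [zsk] -> 14 lines: mwcki vex sdwj srnh axv hro lubb usni fhpcv jpunl wjld zsk jzmik latsr
Hunk 3: at line 4 remove [hro,lubb] add [ihamz] -> 13 lines: mwcki vex sdwj srnh axv ihamz usni fhpcv jpunl wjld zsk jzmik latsr
Hunk 4: at line 6 remove [fhpcv,jpunl,wjld] add [dxkng] -> 11 lines: mwcki vex sdwj srnh axv ihamz usni dxkng zsk jzmik latsr
Final line count: 11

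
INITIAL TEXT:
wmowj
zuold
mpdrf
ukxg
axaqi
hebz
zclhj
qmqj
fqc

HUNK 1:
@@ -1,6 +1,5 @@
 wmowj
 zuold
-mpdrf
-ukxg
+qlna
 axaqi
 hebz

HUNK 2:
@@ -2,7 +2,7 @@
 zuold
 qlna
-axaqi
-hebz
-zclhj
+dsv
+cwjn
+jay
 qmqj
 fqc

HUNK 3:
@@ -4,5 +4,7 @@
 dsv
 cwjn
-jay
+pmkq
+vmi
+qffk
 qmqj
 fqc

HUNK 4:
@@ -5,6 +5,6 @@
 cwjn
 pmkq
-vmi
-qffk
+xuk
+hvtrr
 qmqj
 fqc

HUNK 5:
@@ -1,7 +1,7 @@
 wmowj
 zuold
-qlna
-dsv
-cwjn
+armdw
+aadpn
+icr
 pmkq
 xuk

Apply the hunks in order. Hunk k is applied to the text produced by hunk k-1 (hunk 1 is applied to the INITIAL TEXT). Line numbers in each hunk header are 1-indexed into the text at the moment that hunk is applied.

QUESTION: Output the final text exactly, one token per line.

Hunk 1: at line 1 remove [mpdrf,ukxg] add [qlna] -> 8 lines: wmowj zuold qlna axaqi hebz zclhj qmqj fqc
Hunk 2: at line 2 remove [axaqi,hebz,zclhj] add [dsv,cwjn,jay] -> 8 lines: wmowj zuold qlna dsv cwjn jay qmqj fqc
Hunk 3: at line 4 remove [jay] add [pmkq,vmi,qffk] -> 10 lines: wmowj zuold qlna dsv cwjn pmkq vmi qffk qmqj fqc
Hunk 4: at line 5 remove [vmi,qffk] add [xuk,hvtrr] -> 10 lines: wmowj zuold qlna dsv cwjn pmkq xuk hvtrr qmqj fqc
Hunk 5: at line 1 remove [qlna,dsv,cwjn] add [armdw,aadpn,icr] -> 10 lines: wmowj zuold armdw aadpn icr pmkq xuk hvtrr qmqj fqc

Answer: wmowj
zuold
armdw
aadpn
icr
pmkq
xuk
hvtrr
qmqj
fqc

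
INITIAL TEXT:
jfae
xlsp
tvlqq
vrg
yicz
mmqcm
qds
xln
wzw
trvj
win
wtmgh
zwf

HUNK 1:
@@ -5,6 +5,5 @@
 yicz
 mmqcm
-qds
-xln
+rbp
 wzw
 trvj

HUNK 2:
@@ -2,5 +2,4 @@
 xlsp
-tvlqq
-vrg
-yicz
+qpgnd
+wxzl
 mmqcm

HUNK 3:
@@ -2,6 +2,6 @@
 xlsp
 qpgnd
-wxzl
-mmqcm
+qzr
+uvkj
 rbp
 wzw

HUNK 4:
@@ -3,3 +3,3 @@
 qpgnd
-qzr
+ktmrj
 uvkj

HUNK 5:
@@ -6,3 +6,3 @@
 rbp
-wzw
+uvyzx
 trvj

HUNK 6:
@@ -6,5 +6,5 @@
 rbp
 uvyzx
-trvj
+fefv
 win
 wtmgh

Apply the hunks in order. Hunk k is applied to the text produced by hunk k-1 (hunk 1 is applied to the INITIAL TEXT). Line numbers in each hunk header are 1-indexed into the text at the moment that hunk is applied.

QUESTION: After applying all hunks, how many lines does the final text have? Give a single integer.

Hunk 1: at line 5 remove [qds,xln] add [rbp] -> 12 lines: jfae xlsp tvlqq vrg yicz mmqcm rbp wzw trvj win wtmgh zwf
Hunk 2: at line 2 remove [tvlqq,vrg,yicz] add [qpgnd,wxzl] -> 11 lines: jfae xlsp qpgnd wxzl mmqcm rbp wzw trvj win wtmgh zwf
Hunk 3: at line 2 remove [wxzl,mmqcm] add [qzr,uvkj] -> 11 lines: jfae xlsp qpgnd qzr uvkj rbp wzw trvj win wtmgh zwf
Hunk 4: at line 3 remove [qzr] add [ktmrj] -> 11 lines: jfae xlsp qpgnd ktmrj uvkj rbp wzw trvj win wtmgh zwf
Hunk 5: at line 6 remove [wzw] add [uvyzx] -> 11 lines: jfae xlsp qpgnd ktmrj uvkj rbp uvyzx trvj win wtmgh zwf
Hunk 6: at line 6 remove [trvj] add [fefv] -> 11 lines: jfae xlsp qpgnd ktmrj uvkj rbp uvyzx fefv win wtmgh zwf
Final line count: 11

Answer: 11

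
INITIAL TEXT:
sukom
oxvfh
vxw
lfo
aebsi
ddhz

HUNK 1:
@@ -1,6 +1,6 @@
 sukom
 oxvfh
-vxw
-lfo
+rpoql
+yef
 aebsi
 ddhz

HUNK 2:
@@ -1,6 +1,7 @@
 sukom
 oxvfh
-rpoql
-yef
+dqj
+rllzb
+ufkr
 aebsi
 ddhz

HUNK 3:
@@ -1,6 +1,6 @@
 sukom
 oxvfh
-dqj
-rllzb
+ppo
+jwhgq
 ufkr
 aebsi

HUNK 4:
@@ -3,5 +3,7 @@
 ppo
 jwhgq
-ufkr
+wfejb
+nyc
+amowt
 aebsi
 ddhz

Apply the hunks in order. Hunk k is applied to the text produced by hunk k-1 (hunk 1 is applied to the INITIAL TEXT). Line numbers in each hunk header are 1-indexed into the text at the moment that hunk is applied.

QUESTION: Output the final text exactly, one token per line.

Answer: sukom
oxvfh
ppo
jwhgq
wfejb
nyc
amowt
aebsi
ddhz

Derivation:
Hunk 1: at line 1 remove [vxw,lfo] add [rpoql,yef] -> 6 lines: sukom oxvfh rpoql yef aebsi ddhz
Hunk 2: at line 1 remove [rpoql,yef] add [dqj,rllzb,ufkr] -> 7 lines: sukom oxvfh dqj rllzb ufkr aebsi ddhz
Hunk 3: at line 1 remove [dqj,rllzb] add [ppo,jwhgq] -> 7 lines: sukom oxvfh ppo jwhgq ufkr aebsi ddhz
Hunk 4: at line 3 remove [ufkr] add [wfejb,nyc,amowt] -> 9 lines: sukom oxvfh ppo jwhgq wfejb nyc amowt aebsi ddhz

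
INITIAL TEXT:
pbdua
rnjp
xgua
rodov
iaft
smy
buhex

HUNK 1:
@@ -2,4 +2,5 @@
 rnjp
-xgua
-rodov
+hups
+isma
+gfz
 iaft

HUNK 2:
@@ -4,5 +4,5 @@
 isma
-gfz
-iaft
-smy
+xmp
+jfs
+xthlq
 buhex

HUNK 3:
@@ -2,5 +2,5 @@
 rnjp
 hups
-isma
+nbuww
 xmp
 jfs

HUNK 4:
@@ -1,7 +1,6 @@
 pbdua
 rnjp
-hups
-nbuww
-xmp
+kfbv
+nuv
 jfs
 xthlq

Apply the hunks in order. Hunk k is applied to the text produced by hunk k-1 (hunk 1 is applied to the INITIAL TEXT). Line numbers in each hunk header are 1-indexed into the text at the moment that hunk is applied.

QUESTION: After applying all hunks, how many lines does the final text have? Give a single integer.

Hunk 1: at line 2 remove [xgua,rodov] add [hups,isma,gfz] -> 8 lines: pbdua rnjp hups isma gfz iaft smy buhex
Hunk 2: at line 4 remove [gfz,iaft,smy] add [xmp,jfs,xthlq] -> 8 lines: pbdua rnjp hups isma xmp jfs xthlq buhex
Hunk 3: at line 2 remove [isma] add [nbuww] -> 8 lines: pbdua rnjp hups nbuww xmp jfs xthlq buhex
Hunk 4: at line 1 remove [hups,nbuww,xmp] add [kfbv,nuv] -> 7 lines: pbdua rnjp kfbv nuv jfs xthlq buhex
Final line count: 7

Answer: 7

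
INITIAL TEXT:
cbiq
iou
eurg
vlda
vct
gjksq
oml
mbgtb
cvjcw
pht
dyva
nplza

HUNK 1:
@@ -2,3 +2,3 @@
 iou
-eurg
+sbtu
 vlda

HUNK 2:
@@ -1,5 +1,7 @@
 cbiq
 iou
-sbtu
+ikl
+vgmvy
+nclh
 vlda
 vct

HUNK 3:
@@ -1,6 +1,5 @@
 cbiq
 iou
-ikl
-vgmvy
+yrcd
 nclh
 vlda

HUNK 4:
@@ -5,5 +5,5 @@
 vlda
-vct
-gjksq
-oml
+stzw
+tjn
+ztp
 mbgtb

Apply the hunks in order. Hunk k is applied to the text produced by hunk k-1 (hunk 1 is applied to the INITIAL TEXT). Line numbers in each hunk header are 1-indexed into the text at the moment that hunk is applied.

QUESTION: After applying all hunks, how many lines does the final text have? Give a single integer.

Answer: 13

Derivation:
Hunk 1: at line 2 remove [eurg] add [sbtu] -> 12 lines: cbiq iou sbtu vlda vct gjksq oml mbgtb cvjcw pht dyva nplza
Hunk 2: at line 1 remove [sbtu] add [ikl,vgmvy,nclh] -> 14 lines: cbiq iou ikl vgmvy nclh vlda vct gjksq oml mbgtb cvjcw pht dyva nplza
Hunk 3: at line 1 remove [ikl,vgmvy] add [yrcd] -> 13 lines: cbiq iou yrcd nclh vlda vct gjksq oml mbgtb cvjcw pht dyva nplza
Hunk 4: at line 5 remove [vct,gjksq,oml] add [stzw,tjn,ztp] -> 13 lines: cbiq iou yrcd nclh vlda stzw tjn ztp mbgtb cvjcw pht dyva nplza
Final line count: 13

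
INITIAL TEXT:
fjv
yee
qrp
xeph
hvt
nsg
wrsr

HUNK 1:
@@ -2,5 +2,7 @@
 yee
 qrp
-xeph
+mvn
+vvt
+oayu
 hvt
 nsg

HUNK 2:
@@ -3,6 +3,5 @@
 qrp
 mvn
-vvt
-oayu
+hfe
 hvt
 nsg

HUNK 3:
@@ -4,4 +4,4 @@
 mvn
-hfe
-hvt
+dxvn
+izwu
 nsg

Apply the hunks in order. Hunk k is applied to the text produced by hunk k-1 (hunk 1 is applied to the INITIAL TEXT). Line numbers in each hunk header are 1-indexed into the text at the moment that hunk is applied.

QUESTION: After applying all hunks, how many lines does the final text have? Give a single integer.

Hunk 1: at line 2 remove [xeph] add [mvn,vvt,oayu] -> 9 lines: fjv yee qrp mvn vvt oayu hvt nsg wrsr
Hunk 2: at line 3 remove [vvt,oayu] add [hfe] -> 8 lines: fjv yee qrp mvn hfe hvt nsg wrsr
Hunk 3: at line 4 remove [hfe,hvt] add [dxvn,izwu] -> 8 lines: fjv yee qrp mvn dxvn izwu nsg wrsr
Final line count: 8

Answer: 8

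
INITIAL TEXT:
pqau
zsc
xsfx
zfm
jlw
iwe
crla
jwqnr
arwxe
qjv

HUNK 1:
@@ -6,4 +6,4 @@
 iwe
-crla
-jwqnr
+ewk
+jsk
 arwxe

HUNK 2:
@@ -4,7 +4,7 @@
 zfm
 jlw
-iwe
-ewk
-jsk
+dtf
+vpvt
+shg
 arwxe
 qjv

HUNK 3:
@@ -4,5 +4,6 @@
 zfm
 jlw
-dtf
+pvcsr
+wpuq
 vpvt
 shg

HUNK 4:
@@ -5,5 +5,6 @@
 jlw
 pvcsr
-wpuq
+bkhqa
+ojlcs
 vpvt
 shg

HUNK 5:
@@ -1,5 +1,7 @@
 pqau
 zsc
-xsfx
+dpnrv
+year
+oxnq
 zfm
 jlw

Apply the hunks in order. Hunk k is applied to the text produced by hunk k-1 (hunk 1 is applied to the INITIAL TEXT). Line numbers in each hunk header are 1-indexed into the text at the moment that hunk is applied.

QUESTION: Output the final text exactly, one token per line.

Answer: pqau
zsc
dpnrv
year
oxnq
zfm
jlw
pvcsr
bkhqa
ojlcs
vpvt
shg
arwxe
qjv

Derivation:
Hunk 1: at line 6 remove [crla,jwqnr] add [ewk,jsk] -> 10 lines: pqau zsc xsfx zfm jlw iwe ewk jsk arwxe qjv
Hunk 2: at line 4 remove [iwe,ewk,jsk] add [dtf,vpvt,shg] -> 10 lines: pqau zsc xsfx zfm jlw dtf vpvt shg arwxe qjv
Hunk 3: at line 4 remove [dtf] add [pvcsr,wpuq] -> 11 lines: pqau zsc xsfx zfm jlw pvcsr wpuq vpvt shg arwxe qjv
Hunk 4: at line 5 remove [wpuq] add [bkhqa,ojlcs] -> 12 lines: pqau zsc xsfx zfm jlw pvcsr bkhqa ojlcs vpvt shg arwxe qjv
Hunk 5: at line 1 remove [xsfx] add [dpnrv,year,oxnq] -> 14 lines: pqau zsc dpnrv year oxnq zfm jlw pvcsr bkhqa ojlcs vpvt shg arwxe qjv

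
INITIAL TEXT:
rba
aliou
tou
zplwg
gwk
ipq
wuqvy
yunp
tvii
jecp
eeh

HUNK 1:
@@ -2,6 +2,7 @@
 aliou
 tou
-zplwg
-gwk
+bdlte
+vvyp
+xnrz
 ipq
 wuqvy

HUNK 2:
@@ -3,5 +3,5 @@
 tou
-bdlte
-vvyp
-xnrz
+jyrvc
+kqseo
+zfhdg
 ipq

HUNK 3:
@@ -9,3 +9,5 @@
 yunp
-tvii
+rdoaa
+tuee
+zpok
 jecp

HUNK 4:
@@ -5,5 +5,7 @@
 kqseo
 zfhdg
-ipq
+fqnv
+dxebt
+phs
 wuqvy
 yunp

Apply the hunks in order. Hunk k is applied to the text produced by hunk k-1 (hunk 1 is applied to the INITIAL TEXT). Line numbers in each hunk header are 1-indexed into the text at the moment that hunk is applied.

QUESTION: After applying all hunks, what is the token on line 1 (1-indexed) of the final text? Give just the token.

Answer: rba

Derivation:
Hunk 1: at line 2 remove [zplwg,gwk] add [bdlte,vvyp,xnrz] -> 12 lines: rba aliou tou bdlte vvyp xnrz ipq wuqvy yunp tvii jecp eeh
Hunk 2: at line 3 remove [bdlte,vvyp,xnrz] add [jyrvc,kqseo,zfhdg] -> 12 lines: rba aliou tou jyrvc kqseo zfhdg ipq wuqvy yunp tvii jecp eeh
Hunk 3: at line 9 remove [tvii] add [rdoaa,tuee,zpok] -> 14 lines: rba aliou tou jyrvc kqseo zfhdg ipq wuqvy yunp rdoaa tuee zpok jecp eeh
Hunk 4: at line 5 remove [ipq] add [fqnv,dxebt,phs] -> 16 lines: rba aliou tou jyrvc kqseo zfhdg fqnv dxebt phs wuqvy yunp rdoaa tuee zpok jecp eeh
Final line 1: rba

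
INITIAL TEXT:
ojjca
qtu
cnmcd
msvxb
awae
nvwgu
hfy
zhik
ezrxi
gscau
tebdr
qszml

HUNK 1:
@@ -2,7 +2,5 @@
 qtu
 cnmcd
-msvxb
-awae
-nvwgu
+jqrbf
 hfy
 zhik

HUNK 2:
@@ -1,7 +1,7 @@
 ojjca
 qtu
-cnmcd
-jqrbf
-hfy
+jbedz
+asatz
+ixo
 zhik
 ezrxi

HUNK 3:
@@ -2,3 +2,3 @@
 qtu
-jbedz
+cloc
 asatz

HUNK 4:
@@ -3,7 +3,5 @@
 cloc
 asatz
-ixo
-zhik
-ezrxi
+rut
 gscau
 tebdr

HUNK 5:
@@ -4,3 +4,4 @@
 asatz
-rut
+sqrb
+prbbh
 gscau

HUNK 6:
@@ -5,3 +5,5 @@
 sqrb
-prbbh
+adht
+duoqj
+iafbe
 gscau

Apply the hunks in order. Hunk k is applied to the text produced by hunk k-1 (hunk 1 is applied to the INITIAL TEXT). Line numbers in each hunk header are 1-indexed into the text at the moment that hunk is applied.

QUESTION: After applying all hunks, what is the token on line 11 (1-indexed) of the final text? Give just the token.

Hunk 1: at line 2 remove [msvxb,awae,nvwgu] add [jqrbf] -> 10 lines: ojjca qtu cnmcd jqrbf hfy zhik ezrxi gscau tebdr qszml
Hunk 2: at line 1 remove [cnmcd,jqrbf,hfy] add [jbedz,asatz,ixo] -> 10 lines: ojjca qtu jbedz asatz ixo zhik ezrxi gscau tebdr qszml
Hunk 3: at line 2 remove [jbedz] add [cloc] -> 10 lines: ojjca qtu cloc asatz ixo zhik ezrxi gscau tebdr qszml
Hunk 4: at line 3 remove [ixo,zhik,ezrxi] add [rut] -> 8 lines: ojjca qtu cloc asatz rut gscau tebdr qszml
Hunk 5: at line 4 remove [rut] add [sqrb,prbbh] -> 9 lines: ojjca qtu cloc asatz sqrb prbbh gscau tebdr qszml
Hunk 6: at line 5 remove [prbbh] add [adht,duoqj,iafbe] -> 11 lines: ojjca qtu cloc asatz sqrb adht duoqj iafbe gscau tebdr qszml
Final line 11: qszml

Answer: qszml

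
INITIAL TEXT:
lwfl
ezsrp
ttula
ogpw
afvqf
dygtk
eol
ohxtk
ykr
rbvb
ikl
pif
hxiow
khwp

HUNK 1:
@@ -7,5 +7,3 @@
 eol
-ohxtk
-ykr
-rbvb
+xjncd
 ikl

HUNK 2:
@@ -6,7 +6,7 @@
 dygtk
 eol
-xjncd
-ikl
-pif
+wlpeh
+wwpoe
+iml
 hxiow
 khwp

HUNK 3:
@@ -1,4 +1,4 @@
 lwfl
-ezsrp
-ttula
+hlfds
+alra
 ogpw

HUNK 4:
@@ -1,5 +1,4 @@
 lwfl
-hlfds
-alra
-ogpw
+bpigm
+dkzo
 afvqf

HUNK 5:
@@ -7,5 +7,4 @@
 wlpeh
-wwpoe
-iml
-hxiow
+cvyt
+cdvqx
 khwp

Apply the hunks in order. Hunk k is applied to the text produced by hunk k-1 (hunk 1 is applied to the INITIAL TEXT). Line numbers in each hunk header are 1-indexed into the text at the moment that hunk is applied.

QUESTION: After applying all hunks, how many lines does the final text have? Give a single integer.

Hunk 1: at line 7 remove [ohxtk,ykr,rbvb] add [xjncd] -> 12 lines: lwfl ezsrp ttula ogpw afvqf dygtk eol xjncd ikl pif hxiow khwp
Hunk 2: at line 6 remove [xjncd,ikl,pif] add [wlpeh,wwpoe,iml] -> 12 lines: lwfl ezsrp ttula ogpw afvqf dygtk eol wlpeh wwpoe iml hxiow khwp
Hunk 3: at line 1 remove [ezsrp,ttula] add [hlfds,alra] -> 12 lines: lwfl hlfds alra ogpw afvqf dygtk eol wlpeh wwpoe iml hxiow khwp
Hunk 4: at line 1 remove [hlfds,alra,ogpw] add [bpigm,dkzo] -> 11 lines: lwfl bpigm dkzo afvqf dygtk eol wlpeh wwpoe iml hxiow khwp
Hunk 5: at line 7 remove [wwpoe,iml,hxiow] add [cvyt,cdvqx] -> 10 lines: lwfl bpigm dkzo afvqf dygtk eol wlpeh cvyt cdvqx khwp
Final line count: 10

Answer: 10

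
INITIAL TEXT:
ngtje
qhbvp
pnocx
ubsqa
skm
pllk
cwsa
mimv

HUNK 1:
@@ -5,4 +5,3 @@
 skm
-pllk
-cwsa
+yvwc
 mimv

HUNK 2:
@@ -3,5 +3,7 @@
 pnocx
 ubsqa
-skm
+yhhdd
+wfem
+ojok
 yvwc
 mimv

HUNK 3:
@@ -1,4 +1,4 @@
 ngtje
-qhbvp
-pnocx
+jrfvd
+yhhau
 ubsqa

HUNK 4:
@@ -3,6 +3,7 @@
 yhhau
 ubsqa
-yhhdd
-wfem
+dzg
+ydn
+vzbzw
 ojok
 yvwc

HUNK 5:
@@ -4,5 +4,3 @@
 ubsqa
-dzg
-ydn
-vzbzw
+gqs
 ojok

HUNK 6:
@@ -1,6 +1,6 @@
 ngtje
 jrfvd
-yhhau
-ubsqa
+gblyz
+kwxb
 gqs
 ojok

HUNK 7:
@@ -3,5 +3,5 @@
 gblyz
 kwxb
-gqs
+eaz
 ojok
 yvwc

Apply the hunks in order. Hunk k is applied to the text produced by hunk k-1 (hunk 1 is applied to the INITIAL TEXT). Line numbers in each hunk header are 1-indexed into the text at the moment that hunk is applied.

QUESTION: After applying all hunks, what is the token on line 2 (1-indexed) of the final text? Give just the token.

Answer: jrfvd

Derivation:
Hunk 1: at line 5 remove [pllk,cwsa] add [yvwc] -> 7 lines: ngtje qhbvp pnocx ubsqa skm yvwc mimv
Hunk 2: at line 3 remove [skm] add [yhhdd,wfem,ojok] -> 9 lines: ngtje qhbvp pnocx ubsqa yhhdd wfem ojok yvwc mimv
Hunk 3: at line 1 remove [qhbvp,pnocx] add [jrfvd,yhhau] -> 9 lines: ngtje jrfvd yhhau ubsqa yhhdd wfem ojok yvwc mimv
Hunk 4: at line 3 remove [yhhdd,wfem] add [dzg,ydn,vzbzw] -> 10 lines: ngtje jrfvd yhhau ubsqa dzg ydn vzbzw ojok yvwc mimv
Hunk 5: at line 4 remove [dzg,ydn,vzbzw] add [gqs] -> 8 lines: ngtje jrfvd yhhau ubsqa gqs ojok yvwc mimv
Hunk 6: at line 1 remove [yhhau,ubsqa] add [gblyz,kwxb] -> 8 lines: ngtje jrfvd gblyz kwxb gqs ojok yvwc mimv
Hunk 7: at line 3 remove [gqs] add [eaz] -> 8 lines: ngtje jrfvd gblyz kwxb eaz ojok yvwc mimv
Final line 2: jrfvd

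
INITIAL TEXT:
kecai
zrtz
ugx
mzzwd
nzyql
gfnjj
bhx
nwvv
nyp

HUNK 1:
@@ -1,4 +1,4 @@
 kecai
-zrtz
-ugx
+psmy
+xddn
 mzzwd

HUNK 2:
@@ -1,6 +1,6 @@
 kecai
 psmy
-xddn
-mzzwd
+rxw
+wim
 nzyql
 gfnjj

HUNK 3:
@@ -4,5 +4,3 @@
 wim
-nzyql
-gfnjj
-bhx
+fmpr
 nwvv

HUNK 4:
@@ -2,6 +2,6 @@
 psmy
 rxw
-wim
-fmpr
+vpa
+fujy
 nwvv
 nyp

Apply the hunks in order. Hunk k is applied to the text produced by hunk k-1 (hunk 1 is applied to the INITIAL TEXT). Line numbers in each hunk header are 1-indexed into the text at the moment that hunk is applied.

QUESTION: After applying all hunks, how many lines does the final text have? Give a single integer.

Answer: 7

Derivation:
Hunk 1: at line 1 remove [zrtz,ugx] add [psmy,xddn] -> 9 lines: kecai psmy xddn mzzwd nzyql gfnjj bhx nwvv nyp
Hunk 2: at line 1 remove [xddn,mzzwd] add [rxw,wim] -> 9 lines: kecai psmy rxw wim nzyql gfnjj bhx nwvv nyp
Hunk 3: at line 4 remove [nzyql,gfnjj,bhx] add [fmpr] -> 7 lines: kecai psmy rxw wim fmpr nwvv nyp
Hunk 4: at line 2 remove [wim,fmpr] add [vpa,fujy] -> 7 lines: kecai psmy rxw vpa fujy nwvv nyp
Final line count: 7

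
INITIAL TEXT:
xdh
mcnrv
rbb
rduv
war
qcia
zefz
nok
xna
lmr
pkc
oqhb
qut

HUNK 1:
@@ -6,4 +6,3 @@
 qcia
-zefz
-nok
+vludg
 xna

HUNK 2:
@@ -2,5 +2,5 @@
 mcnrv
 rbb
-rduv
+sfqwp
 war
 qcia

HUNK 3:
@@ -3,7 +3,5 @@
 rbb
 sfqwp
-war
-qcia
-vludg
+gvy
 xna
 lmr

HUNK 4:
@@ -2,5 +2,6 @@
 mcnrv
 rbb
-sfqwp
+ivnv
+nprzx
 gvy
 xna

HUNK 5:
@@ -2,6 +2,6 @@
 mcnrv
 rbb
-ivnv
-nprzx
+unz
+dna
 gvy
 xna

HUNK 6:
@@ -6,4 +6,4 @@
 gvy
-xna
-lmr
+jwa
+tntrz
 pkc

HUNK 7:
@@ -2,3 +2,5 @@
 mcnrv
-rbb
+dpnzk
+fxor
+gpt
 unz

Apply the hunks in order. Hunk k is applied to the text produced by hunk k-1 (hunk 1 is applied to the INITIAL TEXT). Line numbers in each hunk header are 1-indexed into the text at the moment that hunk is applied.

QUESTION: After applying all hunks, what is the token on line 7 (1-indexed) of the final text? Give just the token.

Answer: dna

Derivation:
Hunk 1: at line 6 remove [zefz,nok] add [vludg] -> 12 lines: xdh mcnrv rbb rduv war qcia vludg xna lmr pkc oqhb qut
Hunk 2: at line 2 remove [rduv] add [sfqwp] -> 12 lines: xdh mcnrv rbb sfqwp war qcia vludg xna lmr pkc oqhb qut
Hunk 3: at line 3 remove [war,qcia,vludg] add [gvy] -> 10 lines: xdh mcnrv rbb sfqwp gvy xna lmr pkc oqhb qut
Hunk 4: at line 2 remove [sfqwp] add [ivnv,nprzx] -> 11 lines: xdh mcnrv rbb ivnv nprzx gvy xna lmr pkc oqhb qut
Hunk 5: at line 2 remove [ivnv,nprzx] add [unz,dna] -> 11 lines: xdh mcnrv rbb unz dna gvy xna lmr pkc oqhb qut
Hunk 6: at line 6 remove [xna,lmr] add [jwa,tntrz] -> 11 lines: xdh mcnrv rbb unz dna gvy jwa tntrz pkc oqhb qut
Hunk 7: at line 2 remove [rbb] add [dpnzk,fxor,gpt] -> 13 lines: xdh mcnrv dpnzk fxor gpt unz dna gvy jwa tntrz pkc oqhb qut
Final line 7: dna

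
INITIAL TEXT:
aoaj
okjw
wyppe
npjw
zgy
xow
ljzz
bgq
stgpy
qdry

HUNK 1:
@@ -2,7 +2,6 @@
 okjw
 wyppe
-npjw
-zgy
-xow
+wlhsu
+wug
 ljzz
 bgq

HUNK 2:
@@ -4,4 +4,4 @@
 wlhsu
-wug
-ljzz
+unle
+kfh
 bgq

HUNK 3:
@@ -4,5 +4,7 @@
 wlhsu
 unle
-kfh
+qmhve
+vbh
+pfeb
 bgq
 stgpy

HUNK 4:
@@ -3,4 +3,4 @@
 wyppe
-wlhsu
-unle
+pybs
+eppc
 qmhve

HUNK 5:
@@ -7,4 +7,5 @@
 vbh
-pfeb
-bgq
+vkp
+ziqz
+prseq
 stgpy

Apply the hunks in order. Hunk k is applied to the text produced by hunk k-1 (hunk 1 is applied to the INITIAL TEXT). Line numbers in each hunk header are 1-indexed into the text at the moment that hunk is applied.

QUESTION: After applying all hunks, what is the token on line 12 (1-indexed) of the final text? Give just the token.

Answer: qdry

Derivation:
Hunk 1: at line 2 remove [npjw,zgy,xow] add [wlhsu,wug] -> 9 lines: aoaj okjw wyppe wlhsu wug ljzz bgq stgpy qdry
Hunk 2: at line 4 remove [wug,ljzz] add [unle,kfh] -> 9 lines: aoaj okjw wyppe wlhsu unle kfh bgq stgpy qdry
Hunk 3: at line 4 remove [kfh] add [qmhve,vbh,pfeb] -> 11 lines: aoaj okjw wyppe wlhsu unle qmhve vbh pfeb bgq stgpy qdry
Hunk 4: at line 3 remove [wlhsu,unle] add [pybs,eppc] -> 11 lines: aoaj okjw wyppe pybs eppc qmhve vbh pfeb bgq stgpy qdry
Hunk 5: at line 7 remove [pfeb,bgq] add [vkp,ziqz,prseq] -> 12 lines: aoaj okjw wyppe pybs eppc qmhve vbh vkp ziqz prseq stgpy qdry
Final line 12: qdry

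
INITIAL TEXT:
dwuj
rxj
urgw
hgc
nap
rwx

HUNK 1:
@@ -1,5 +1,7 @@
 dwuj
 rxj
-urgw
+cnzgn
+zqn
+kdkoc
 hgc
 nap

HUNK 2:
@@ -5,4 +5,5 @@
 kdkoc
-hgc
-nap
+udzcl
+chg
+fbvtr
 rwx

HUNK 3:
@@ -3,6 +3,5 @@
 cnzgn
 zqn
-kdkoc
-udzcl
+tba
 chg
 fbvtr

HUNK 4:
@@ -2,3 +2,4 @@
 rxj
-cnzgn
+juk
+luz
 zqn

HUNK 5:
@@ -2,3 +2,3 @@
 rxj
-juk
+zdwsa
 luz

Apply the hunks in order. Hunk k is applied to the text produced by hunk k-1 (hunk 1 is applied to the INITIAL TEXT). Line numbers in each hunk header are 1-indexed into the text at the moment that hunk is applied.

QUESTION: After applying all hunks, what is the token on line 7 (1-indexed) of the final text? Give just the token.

Answer: chg

Derivation:
Hunk 1: at line 1 remove [urgw] add [cnzgn,zqn,kdkoc] -> 8 lines: dwuj rxj cnzgn zqn kdkoc hgc nap rwx
Hunk 2: at line 5 remove [hgc,nap] add [udzcl,chg,fbvtr] -> 9 lines: dwuj rxj cnzgn zqn kdkoc udzcl chg fbvtr rwx
Hunk 3: at line 3 remove [kdkoc,udzcl] add [tba] -> 8 lines: dwuj rxj cnzgn zqn tba chg fbvtr rwx
Hunk 4: at line 2 remove [cnzgn] add [juk,luz] -> 9 lines: dwuj rxj juk luz zqn tba chg fbvtr rwx
Hunk 5: at line 2 remove [juk] add [zdwsa] -> 9 lines: dwuj rxj zdwsa luz zqn tba chg fbvtr rwx
Final line 7: chg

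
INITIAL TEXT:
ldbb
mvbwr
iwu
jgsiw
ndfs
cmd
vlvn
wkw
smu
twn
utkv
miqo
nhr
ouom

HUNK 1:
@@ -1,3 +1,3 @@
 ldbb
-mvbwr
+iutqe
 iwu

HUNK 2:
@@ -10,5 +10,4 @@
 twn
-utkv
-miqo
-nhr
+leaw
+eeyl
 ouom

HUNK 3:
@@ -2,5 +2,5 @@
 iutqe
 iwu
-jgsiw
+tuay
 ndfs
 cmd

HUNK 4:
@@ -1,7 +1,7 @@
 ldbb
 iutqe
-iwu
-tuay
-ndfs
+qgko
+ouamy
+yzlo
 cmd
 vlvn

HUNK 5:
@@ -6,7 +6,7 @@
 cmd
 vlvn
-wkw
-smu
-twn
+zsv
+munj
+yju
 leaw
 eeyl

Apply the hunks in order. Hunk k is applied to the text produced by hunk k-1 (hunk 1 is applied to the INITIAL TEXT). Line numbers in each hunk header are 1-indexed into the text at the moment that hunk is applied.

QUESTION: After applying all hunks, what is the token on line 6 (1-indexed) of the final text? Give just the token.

Answer: cmd

Derivation:
Hunk 1: at line 1 remove [mvbwr] add [iutqe] -> 14 lines: ldbb iutqe iwu jgsiw ndfs cmd vlvn wkw smu twn utkv miqo nhr ouom
Hunk 2: at line 10 remove [utkv,miqo,nhr] add [leaw,eeyl] -> 13 lines: ldbb iutqe iwu jgsiw ndfs cmd vlvn wkw smu twn leaw eeyl ouom
Hunk 3: at line 2 remove [jgsiw] add [tuay] -> 13 lines: ldbb iutqe iwu tuay ndfs cmd vlvn wkw smu twn leaw eeyl ouom
Hunk 4: at line 1 remove [iwu,tuay,ndfs] add [qgko,ouamy,yzlo] -> 13 lines: ldbb iutqe qgko ouamy yzlo cmd vlvn wkw smu twn leaw eeyl ouom
Hunk 5: at line 6 remove [wkw,smu,twn] add [zsv,munj,yju] -> 13 lines: ldbb iutqe qgko ouamy yzlo cmd vlvn zsv munj yju leaw eeyl ouom
Final line 6: cmd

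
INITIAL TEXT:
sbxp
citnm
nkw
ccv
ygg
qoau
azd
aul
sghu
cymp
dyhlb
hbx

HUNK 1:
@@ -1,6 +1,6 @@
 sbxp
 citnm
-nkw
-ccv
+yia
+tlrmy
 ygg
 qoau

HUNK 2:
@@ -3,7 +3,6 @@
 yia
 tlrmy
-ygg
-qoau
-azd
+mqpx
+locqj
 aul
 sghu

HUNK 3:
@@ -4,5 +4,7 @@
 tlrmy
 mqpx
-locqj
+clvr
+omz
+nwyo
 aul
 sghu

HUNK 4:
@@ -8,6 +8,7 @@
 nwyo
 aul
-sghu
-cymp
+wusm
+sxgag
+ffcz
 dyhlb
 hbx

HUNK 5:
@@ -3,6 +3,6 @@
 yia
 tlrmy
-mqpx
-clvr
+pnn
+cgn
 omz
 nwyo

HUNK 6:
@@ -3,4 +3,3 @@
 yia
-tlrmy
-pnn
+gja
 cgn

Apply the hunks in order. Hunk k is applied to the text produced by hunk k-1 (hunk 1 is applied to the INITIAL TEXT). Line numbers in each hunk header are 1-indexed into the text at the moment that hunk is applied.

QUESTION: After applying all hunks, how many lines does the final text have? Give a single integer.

Hunk 1: at line 1 remove [nkw,ccv] add [yia,tlrmy] -> 12 lines: sbxp citnm yia tlrmy ygg qoau azd aul sghu cymp dyhlb hbx
Hunk 2: at line 3 remove [ygg,qoau,azd] add [mqpx,locqj] -> 11 lines: sbxp citnm yia tlrmy mqpx locqj aul sghu cymp dyhlb hbx
Hunk 3: at line 4 remove [locqj] add [clvr,omz,nwyo] -> 13 lines: sbxp citnm yia tlrmy mqpx clvr omz nwyo aul sghu cymp dyhlb hbx
Hunk 4: at line 8 remove [sghu,cymp] add [wusm,sxgag,ffcz] -> 14 lines: sbxp citnm yia tlrmy mqpx clvr omz nwyo aul wusm sxgag ffcz dyhlb hbx
Hunk 5: at line 3 remove [mqpx,clvr] add [pnn,cgn] -> 14 lines: sbxp citnm yia tlrmy pnn cgn omz nwyo aul wusm sxgag ffcz dyhlb hbx
Hunk 6: at line 3 remove [tlrmy,pnn] add [gja] -> 13 lines: sbxp citnm yia gja cgn omz nwyo aul wusm sxgag ffcz dyhlb hbx
Final line count: 13

Answer: 13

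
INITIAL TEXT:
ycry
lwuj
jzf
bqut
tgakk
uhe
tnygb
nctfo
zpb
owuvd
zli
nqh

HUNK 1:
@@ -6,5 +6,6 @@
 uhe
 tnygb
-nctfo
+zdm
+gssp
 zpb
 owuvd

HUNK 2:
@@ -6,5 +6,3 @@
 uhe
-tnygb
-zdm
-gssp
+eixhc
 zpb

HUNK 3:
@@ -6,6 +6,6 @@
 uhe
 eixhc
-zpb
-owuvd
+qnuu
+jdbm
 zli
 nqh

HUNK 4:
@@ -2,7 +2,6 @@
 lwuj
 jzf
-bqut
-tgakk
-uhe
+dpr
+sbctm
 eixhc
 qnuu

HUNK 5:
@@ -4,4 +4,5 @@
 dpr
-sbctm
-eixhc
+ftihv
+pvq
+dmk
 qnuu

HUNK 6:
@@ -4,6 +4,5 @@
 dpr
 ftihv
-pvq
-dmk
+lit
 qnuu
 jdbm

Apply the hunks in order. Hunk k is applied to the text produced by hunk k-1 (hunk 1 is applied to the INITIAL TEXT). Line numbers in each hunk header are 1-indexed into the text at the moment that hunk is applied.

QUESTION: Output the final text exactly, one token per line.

Hunk 1: at line 6 remove [nctfo] add [zdm,gssp] -> 13 lines: ycry lwuj jzf bqut tgakk uhe tnygb zdm gssp zpb owuvd zli nqh
Hunk 2: at line 6 remove [tnygb,zdm,gssp] add [eixhc] -> 11 lines: ycry lwuj jzf bqut tgakk uhe eixhc zpb owuvd zli nqh
Hunk 3: at line 6 remove [zpb,owuvd] add [qnuu,jdbm] -> 11 lines: ycry lwuj jzf bqut tgakk uhe eixhc qnuu jdbm zli nqh
Hunk 4: at line 2 remove [bqut,tgakk,uhe] add [dpr,sbctm] -> 10 lines: ycry lwuj jzf dpr sbctm eixhc qnuu jdbm zli nqh
Hunk 5: at line 4 remove [sbctm,eixhc] add [ftihv,pvq,dmk] -> 11 lines: ycry lwuj jzf dpr ftihv pvq dmk qnuu jdbm zli nqh
Hunk 6: at line 4 remove [pvq,dmk] add [lit] -> 10 lines: ycry lwuj jzf dpr ftihv lit qnuu jdbm zli nqh

Answer: ycry
lwuj
jzf
dpr
ftihv
lit
qnuu
jdbm
zli
nqh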